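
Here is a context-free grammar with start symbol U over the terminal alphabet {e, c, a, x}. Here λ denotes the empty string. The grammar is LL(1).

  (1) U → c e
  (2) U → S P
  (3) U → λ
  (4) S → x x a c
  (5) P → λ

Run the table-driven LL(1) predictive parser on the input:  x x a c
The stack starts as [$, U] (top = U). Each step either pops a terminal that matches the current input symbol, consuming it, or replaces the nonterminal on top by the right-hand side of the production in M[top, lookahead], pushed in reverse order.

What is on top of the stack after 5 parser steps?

c

step 1: stack=$ U  input=x x a c $  — expand U → S P
step 2: stack=$ P S  input=x x a c $  — expand S → x x a c
step 3: stack=$ P c a x x  input=x x a c $  — match x
step 4: stack=$ P c a x  input=x a c $  — match x
step 5: stack=$ P c a  input=a c $  — match a
Stack after step 5: $ P c (top = c).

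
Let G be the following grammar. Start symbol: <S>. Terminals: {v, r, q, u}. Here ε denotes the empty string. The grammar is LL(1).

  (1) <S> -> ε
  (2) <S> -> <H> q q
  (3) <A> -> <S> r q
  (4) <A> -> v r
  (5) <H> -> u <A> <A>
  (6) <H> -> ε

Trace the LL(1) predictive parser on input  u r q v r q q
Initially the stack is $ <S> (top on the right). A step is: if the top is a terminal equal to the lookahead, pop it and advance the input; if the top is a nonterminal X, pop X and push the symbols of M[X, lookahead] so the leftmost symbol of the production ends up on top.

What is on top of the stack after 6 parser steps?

q

     Stack              Input            Action
  1  $ <S>              u r q v r q q $  expand <S> -> <H> q q
  2  $ q q <H>          u r q v r q q $  expand <H> -> u <A> <A>
  3  $ q q <A> <A> u    u r q v r q q $  match u
  4  $ q q <A> <A>      r q v r q q $    expand <A> -> <S> r q
  5  $ q q <A> q r <S>  r q v r q q $    expand <S> -> ε
  6  $ q q <A> q r      r q v r q q $    match r
Stack after step 6: $ q q <A> q (top = q).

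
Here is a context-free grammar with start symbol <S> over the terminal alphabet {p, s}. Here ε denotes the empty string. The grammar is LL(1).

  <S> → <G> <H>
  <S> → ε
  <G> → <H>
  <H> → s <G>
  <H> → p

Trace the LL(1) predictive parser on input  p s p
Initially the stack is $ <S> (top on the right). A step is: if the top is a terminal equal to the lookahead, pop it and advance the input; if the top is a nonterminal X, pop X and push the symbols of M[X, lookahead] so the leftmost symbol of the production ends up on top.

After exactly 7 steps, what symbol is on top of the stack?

<H>

     Stack      Input    Action
  1  $ <S>      p s p $  expand <S> → <G> <H>
  2  $ <H> <G>  p s p $  expand <G> → <H>
  3  $ <H> <H>  p s p $  expand <H> → p
  4  $ <H> p    p s p $  match p
  5  $ <H>      s p $    expand <H> → s <G>
  6  $ <G> s    s p $    match s
  7  $ <G>      p $      expand <G> → <H>
Stack after step 7: $ <H> (top = <H>).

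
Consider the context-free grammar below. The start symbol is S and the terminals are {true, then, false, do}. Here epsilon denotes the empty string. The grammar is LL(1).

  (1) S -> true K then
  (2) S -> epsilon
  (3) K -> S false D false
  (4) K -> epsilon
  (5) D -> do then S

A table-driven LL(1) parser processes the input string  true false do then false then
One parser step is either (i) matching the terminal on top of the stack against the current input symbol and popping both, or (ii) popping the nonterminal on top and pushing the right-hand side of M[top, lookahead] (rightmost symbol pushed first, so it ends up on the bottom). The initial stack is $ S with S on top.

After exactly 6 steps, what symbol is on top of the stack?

do

     Stack                   Input                            Action
  1  $ S                     true false do then false then $  expand S -> true K then
  2  $ then K true           true false do then false then $  match true
  3  $ then K                false do then false then $       expand K -> S false D false
  4  $ then false D false S  false do then false then $       expand S -> epsilon
  5  $ then false D false    false do then false then $       match false
  6  $ then false D          do then false then $             expand D -> do then S
Stack after step 6: $ then false S then do (top = do).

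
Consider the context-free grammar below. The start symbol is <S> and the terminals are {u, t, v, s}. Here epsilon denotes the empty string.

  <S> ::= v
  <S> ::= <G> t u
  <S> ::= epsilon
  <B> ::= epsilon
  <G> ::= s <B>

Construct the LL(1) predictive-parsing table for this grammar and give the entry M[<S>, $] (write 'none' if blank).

<S> ::= epsilon

FIRST(<B>) = {epsilon}
FIRST(<G>) = {s}
FIRST(<S>) = {epsilon, s, v}  (via <G> t u)
FOLLOW(<S>) includes $ since <S> is the start symbol.
FOLLOW(<S>): <S> appears on no right-hand side. Thus FOLLOW(<S>) = {$}.
For <S> ::= v: FIRST(v) = {v}, so it goes in M[<S>, t] for t ∈ {v}.
For <S> ::= <G> t u: FIRST(<G> t u) = {s}, so it goes in M[<S>, t] for t ∈ {s}.
For <S> ::= epsilon: FIRST(epsilon) = {epsilon}, so it goes in M[<S>, t] for t ∈ {}; since epsilon ∈ FIRST, also for every t ∈ FOLLOW(<S>) = {$}.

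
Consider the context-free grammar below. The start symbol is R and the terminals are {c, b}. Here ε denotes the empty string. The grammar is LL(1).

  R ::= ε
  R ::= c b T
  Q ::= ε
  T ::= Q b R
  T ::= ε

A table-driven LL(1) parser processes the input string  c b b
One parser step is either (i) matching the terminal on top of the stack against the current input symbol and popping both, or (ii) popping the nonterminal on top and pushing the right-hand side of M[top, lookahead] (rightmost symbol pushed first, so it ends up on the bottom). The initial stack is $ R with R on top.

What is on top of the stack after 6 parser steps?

R

     Stack    Input    Action
  1  $ R      c b b $  expand R ::= c b T
  2  $ T b c  c b b $  match c
  3  $ T b    b b $    match b
  4  $ T      b $      expand T ::= Q b R
  5  $ R b Q  b $      expand Q ::= ε
  6  $ R b    b $      match b
Stack after step 6: $ R (top = R).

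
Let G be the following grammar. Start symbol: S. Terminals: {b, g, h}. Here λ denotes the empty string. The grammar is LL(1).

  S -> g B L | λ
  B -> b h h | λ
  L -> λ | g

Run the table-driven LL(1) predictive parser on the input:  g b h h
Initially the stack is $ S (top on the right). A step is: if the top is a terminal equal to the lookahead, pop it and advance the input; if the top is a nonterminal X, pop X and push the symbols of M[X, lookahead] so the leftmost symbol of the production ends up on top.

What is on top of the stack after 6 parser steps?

     Stack      Input      Action
  1  $ S        g b h h $  expand S -> g B L
  2  $ L B g    g b h h $  match g
  3  $ L B      b h h $    expand B -> b h h
  4  $ L h h b  b h h $    match b
  5  $ L h h    h h $      match h
  6  $ L h      h $        match h
Stack after step 6: $ L (top = L).

L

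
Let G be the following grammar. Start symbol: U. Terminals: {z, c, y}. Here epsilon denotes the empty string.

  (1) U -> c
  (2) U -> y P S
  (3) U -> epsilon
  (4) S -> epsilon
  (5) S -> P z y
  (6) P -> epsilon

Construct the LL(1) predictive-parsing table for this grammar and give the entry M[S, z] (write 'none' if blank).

S -> P z y

FIRST(U): from U->c we get {c}; from U->y P S we get {y}; from U->epsilon we get {epsilon}. So FIRST(U) = {epsilon, c, y}.
FIRST(P): from P->epsilon we get {epsilon}. So FIRST(P) = {epsilon}.
FIRST(S): from S->epsilon we get {epsilon}; from S->P z y we get {z}. So FIRST(S) = {epsilon, z}.
FOLLOW(U) includes $ since U is the start symbol.
FOLLOW(U): U appears on no right-hand side. Thus FOLLOW(U) = {$}.
FOLLOW(S): in U->y P S, the suffix after S is empty, so FOLLOW(S) ⊇ FOLLOW(U) = {$}. Thus FOLLOW(S) = {$}.
For S -> epsilon: FIRST(epsilon) = {epsilon}, so it goes in M[S, t] for t ∈ {}; since epsilon ∈ FIRST, also for every t ∈ FOLLOW(S) = {$}.
For S -> P z y: FIRST(P z y) = {z}, so it goes in M[S, t] for t ∈ {z}.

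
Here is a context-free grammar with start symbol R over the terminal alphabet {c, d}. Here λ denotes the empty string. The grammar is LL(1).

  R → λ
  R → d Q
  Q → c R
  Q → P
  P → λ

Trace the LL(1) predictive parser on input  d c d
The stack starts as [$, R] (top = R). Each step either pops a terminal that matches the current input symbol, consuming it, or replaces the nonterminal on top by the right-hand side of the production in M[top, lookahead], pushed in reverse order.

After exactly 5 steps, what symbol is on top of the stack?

d

step 1: stack=$ R  input=d c d $  — expand R → d Q
step 2: stack=$ Q d  input=d c d $  — match d
step 3: stack=$ Q  input=c d $  — expand Q → c R
step 4: stack=$ R c  input=c d $  — match c
step 5: stack=$ R  input=d $  — expand R → d Q
Stack after step 5: $ Q d (top = d).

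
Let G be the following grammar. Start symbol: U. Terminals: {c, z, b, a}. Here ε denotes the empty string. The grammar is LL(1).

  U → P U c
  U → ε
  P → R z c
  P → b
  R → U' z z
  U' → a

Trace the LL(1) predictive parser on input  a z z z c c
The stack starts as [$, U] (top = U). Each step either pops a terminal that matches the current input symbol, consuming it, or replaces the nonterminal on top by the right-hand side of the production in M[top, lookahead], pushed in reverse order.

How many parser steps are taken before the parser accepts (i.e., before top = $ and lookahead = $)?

11

step 1: stack=$ U  input=a z z z c c $  — expand U → P U c
step 2: stack=$ c U P  input=a z z z c c $  — expand P → R z c
step 3: stack=$ c U c z R  input=a z z z c c $  — expand R → U' z z
step 4: stack=$ c U c z z z U'  input=a z z z c c $  — expand U' → a
step 5: stack=$ c U c z z z a  input=a z z z c c $  — match a
step 6: stack=$ c U c z z z  input=z z z c c $  — match z
step 7: stack=$ c U c z z  input=z z c c $  — match z
step 8: stack=$ c U c z  input=z c c $  — match z
step 9: stack=$ c U c  input=c c $  — match c
step 10: stack=$ c U  input=c $  — expand U → ε
step 11: stack=$ c  input=c $  — match c
Accept reached after 11 steps.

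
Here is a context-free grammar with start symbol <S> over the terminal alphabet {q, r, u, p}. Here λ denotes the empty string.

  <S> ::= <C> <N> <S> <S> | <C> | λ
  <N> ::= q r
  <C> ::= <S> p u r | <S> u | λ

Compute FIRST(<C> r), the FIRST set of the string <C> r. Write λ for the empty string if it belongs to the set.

FIRST(<N>): from <N>::=q r we get {q}. So FIRST(<N>) = {q}.
FIRST(<S>): from <S>::=<C> <N> <S> <S> we get {p, q, u}; from <S>::=<C> we get {λ, p, q, u}; from <S>::=λ we get {λ}. So FIRST(<S>) = {λ, p, q, u}.
FIRST(<C>): from <C>::=<S> p u r we get {p, q, u}; from <C>::=<S> u we get {p, q, u}; from <C>::=λ we get {λ}. So FIRST(<C>) = {λ, p, q, u}.
FIRST(<C> r): take FIRST of each symbol in turn, carrying on past any symbol whose FIRST contains λ; result {p, q, r, u}.

{p, q, r, u}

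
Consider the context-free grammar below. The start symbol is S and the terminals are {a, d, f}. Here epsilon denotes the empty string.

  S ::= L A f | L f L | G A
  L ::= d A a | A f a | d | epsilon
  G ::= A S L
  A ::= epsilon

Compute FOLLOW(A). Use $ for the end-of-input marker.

{$, a, d, f}

FIRST(A): from A::=epsilon we get {epsilon}. So FIRST(A) = {epsilon}.
FIRST(L): from L::=d A a we get {d}; from L::=A f a we get {f}; from L::=d we get {d}; from L::=epsilon we get {epsilon}. So FIRST(L) = {epsilon, d, f}.
FIRST(S): from S::=L A f we get {d, f}; from S::=L f L we get {d, f}; from S::=G A we get {d, f}. So FIRST(S) = {d, f}.
FIRST(G): from G::=A S L we get {d, f}. So FIRST(G) = {d, f}.
FOLLOW(S) includes $ since S is the start symbol.
FOLLOW(S): in G::=A S L, S is followed by L with FIRST {epsilon, d, f}; in G::=A S L, the suffix after S is nullable, so FOLLOW(S) ⊇ FOLLOW(G) = {$, d, f}. Thus FOLLOW(S) = {$, d, f}.
FOLLOW(G): in S::=G A, G is followed by A with FIRST {epsilon}; in S::=G A, the suffix after G is nullable, so FOLLOW(G) ⊇ FOLLOW(S) = {$, d, f}. Thus FOLLOW(G) = {$, d, f}.
FOLLOW(L): in S::=L A f, L is followed by A f with FIRST {f}; in S::=L f L (occurrence 1), L is followed by f L with FIRST {f}; in S::=L f L (occurrence 2), the suffix after L is empty, so FOLLOW(L) ⊇ FOLLOW(S) = {$, d, f}; in G::=A S L, the suffix after L is empty, so FOLLOW(L) ⊇ FOLLOW(G) = {$, d, f}. Thus FOLLOW(L) = {$, d, f}.
FOLLOW(A): in S::=L A f, A is followed by f with FIRST {f}; in S::=G A, the suffix after A is empty, so FOLLOW(A) ⊇ FOLLOW(S) = {$, d, f}; in L::=d A a, A is followed by a with FIRST {a}; in L::=A f a, A is followed by f a with FIRST {f}; in G::=A S L, A is followed by S L with FIRST {d, f}. Thus FOLLOW(A) = {$, a, d, f}.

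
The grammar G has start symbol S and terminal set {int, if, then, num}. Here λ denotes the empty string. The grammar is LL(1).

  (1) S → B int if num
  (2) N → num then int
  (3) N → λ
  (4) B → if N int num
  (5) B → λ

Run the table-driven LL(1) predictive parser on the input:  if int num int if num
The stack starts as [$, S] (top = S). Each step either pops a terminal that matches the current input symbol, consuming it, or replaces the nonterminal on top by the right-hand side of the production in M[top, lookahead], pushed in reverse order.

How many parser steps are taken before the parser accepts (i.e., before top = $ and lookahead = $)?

9

step 1: stack=$ S  input=if int num int if num $  — expand S → B int if num
step 2: stack=$ num if int B  input=if int num int if num $  — expand B → if N int num
step 3: stack=$ num if int num int N if  input=if int num int if num $  — match if
step 4: stack=$ num if int num int N  input=int num int if num $  — expand N → λ
step 5: stack=$ num if int num int  input=int num int if num $  — match int
step 6: stack=$ num if int num  input=num int if num $  — match num
step 7: stack=$ num if int  input=int if num $  — match int
step 8: stack=$ num if  input=if num $  — match if
step 9: stack=$ num  input=num $  — match num
Accept reached after 9 steps.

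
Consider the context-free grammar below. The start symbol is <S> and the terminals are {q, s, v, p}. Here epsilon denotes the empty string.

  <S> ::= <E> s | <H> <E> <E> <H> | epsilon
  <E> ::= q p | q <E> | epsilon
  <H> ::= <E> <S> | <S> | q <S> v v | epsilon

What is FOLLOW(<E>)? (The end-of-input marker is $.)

FIRST(<E>) = {epsilon, q}
FIRST(<S>) = {epsilon, q, s}  (via <E> s, <H> <E> <E> <H>)
FIRST(<H>) = {epsilon, q, s}  (via <E> <S>, <S>)
FOLLOW(<S>) includes $ since <S> is the start symbol.
FOLLOW(<S>): in <H>::=<E> <S>, the suffix after <S> is empty, so FOLLOW(<S>) ⊇ FOLLOW(<H>) = {$, q, s, v}; in <H>::=<S>, the suffix after <S> is empty, so FOLLOW(<S>) ⊇ FOLLOW(<H>) = {$, q, s, v}; in <H>::=q <S> v v, <S> is followed by v v with FIRST {v}. Thus FOLLOW(<S>) = {$, q, s, v}.
FOLLOW(<H>): in <S>::=<H> <E> <E> <H> (occurrence 1), <H> is followed by <E> <E> <H> with FIRST {epsilon, q, s}; in <S>::=<H> <E> <E> <H> (occurrence 1), the suffix after <H> is nullable, so FOLLOW(<H>) ⊇ FOLLOW(<S>) = {$, q, s, v}; in <S>::=<H> <E> <E> <H> (occurrence 2), the suffix after <H> is empty, so FOLLOW(<H>) ⊇ FOLLOW(<S>) = {$, q, s, v}. Thus FOLLOW(<H>) = {$, q, s, v}.
FOLLOW(<E>): in <S>::=<E> s, <E> is followed by s with FIRST {s}; in <S>::=<H> <E> <E> <H> (occurrence 1), <E> is followed by <E> <H> with FIRST {epsilon, q, s}; in <S>::=<H> <E> <E> <H> (occurrence 1), the suffix after <E> is nullable, so FOLLOW(<E>) ⊇ FOLLOW(<S>) = {$, q, s, v}; in <S>::=<H> <E> <E> <H> (occurrence 2), <E> is followed by <H> with FIRST {epsilon, q, s}; in <S>::=<H> <E> <E> <H> (occurrence 2), the suffix after <E> is nullable, so FOLLOW(<E>) ⊇ FOLLOW(<S>) = {$, q, s, v}; in <E>::=q <E>, the suffix after <E> is empty (adds nothing new); in <H>::=<E> <S>, <E> is followed by <S> with FIRST {epsilon, q, s}; in <H>::=<E> <S>, the suffix after <E> is nullable, so FOLLOW(<E>) ⊇ FOLLOW(<H>) = {$, q, s, v}. Thus FOLLOW(<E>) = {$, q, s, v}.

{$, q, s, v}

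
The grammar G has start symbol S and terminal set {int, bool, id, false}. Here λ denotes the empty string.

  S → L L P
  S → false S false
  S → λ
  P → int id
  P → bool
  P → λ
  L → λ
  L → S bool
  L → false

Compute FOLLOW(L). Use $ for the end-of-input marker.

{$, bool, false, int}

FIRST(P) = {λ, bool, int}
FIRST(S) = {λ, bool, false, int}  (via L L P)
FIRST(L) = {λ, bool, false, int}  (via S bool)
FOLLOW(S) includes $ since S is the start symbol.
FOLLOW(S): in S→false S false, S is followed by false with FIRST {false}; in L→S bool, S is followed by bool with FIRST {bool}. Thus FOLLOW(S) = {$, bool, false}.
FOLLOW(P): in S→L L P, the suffix after P is empty, so FOLLOW(P) ⊇ FOLLOW(S) = {$, bool, false}. Thus FOLLOW(P) = {$, bool, false}.
FOLLOW(L): in S→L L P (occurrence 1), L is followed by L P with FIRST {λ, bool, false, int}; in S→L L P (occurrence 1), the suffix after L is nullable, so FOLLOW(L) ⊇ FOLLOW(S) = {$, bool, false}; in S→L L P (occurrence 2), L is followed by P with FIRST {λ, bool, int}; in S→L L P (occurrence 2), the suffix after L is nullable, so FOLLOW(L) ⊇ FOLLOW(S) = {$, bool, false}. Thus FOLLOW(L) = {$, bool, false, int}.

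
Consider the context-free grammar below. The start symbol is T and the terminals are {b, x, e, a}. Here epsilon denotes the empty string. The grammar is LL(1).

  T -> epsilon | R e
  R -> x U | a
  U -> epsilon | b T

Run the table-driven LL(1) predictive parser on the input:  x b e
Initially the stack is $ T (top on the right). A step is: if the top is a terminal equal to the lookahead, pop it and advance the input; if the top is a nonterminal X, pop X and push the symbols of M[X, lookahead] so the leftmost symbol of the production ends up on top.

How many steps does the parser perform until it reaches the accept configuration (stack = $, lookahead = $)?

7

     Stack    Input    Action
  1  $ T      x b e $  expand T -> R e
  2  $ e R    x b e $  expand R -> x U
  3  $ e U x  x b e $  match x
  4  $ e U    b e $    expand U -> b T
  5  $ e T b  b e $    match b
  6  $ e T    e $      expand T -> epsilon
  7  $ e      e $      match e
Accept reached after 7 steps.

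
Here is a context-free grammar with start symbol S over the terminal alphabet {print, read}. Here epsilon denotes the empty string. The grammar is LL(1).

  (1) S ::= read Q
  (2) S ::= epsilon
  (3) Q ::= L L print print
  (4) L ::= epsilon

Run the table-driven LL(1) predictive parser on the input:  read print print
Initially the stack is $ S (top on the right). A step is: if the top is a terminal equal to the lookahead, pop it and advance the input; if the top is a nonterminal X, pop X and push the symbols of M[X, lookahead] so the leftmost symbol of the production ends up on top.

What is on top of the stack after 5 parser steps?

step 1: stack=$ S  input=read print print $  — expand S ::= read Q
step 2: stack=$ Q read  input=read print print $  — match read
step 3: stack=$ Q  input=print print $  — expand Q ::= L L print print
step 4: stack=$ print print L L  input=print print $  — expand L ::= epsilon
step 5: stack=$ print print L  input=print print $  — expand L ::= epsilon
Stack after step 5: $ print print (top = print).

print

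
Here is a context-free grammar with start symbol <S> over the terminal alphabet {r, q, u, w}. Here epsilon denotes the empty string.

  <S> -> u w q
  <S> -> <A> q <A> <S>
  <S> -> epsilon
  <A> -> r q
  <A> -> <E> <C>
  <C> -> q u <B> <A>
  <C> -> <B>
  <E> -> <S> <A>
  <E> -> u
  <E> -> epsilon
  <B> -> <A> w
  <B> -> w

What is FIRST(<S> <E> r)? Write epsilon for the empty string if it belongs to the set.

{q, r, u, w}

FIRST(<S>) = {epsilon, q, r, u, w}  (via <A> q <A> <S>)
FIRST(<A>) = {q, r, u, w}  (via <E> <C>)
FIRST(<E>) = {epsilon, q, r, u, w}  (via <S> <A>)
FIRST(<B>) = {q, r, u, w}  (via <A> w)
FIRST(<C>) = {q, r, u, w}  (via <B>)
FIRST(<S> <E> r): take FIRST of each symbol in turn, carrying on past any symbol whose FIRST contains epsilon; result {q, r, u, w}.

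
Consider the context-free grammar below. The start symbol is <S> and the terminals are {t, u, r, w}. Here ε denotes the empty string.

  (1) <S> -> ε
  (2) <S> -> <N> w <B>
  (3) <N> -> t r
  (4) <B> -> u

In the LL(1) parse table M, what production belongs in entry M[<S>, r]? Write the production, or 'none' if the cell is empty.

none

FIRST(<N>) = {t}
FIRST(<B>) = {u}
FIRST(<S>) = {ε, t}  (via <N> w <B>)
FOLLOW(<S>) includes $ since <S> is the start symbol.
FOLLOW(<S>): <S> appears on no right-hand side. Thus FOLLOW(<S>) = {$}.
For <S> -> ε: FIRST(ε) = {ε}, so it goes in M[<S>, t] for t ∈ {}; since ε ∈ FIRST, also for every t ∈ FOLLOW(<S>) = {$}.
For <S> -> <N> w <B>: FIRST(<N> w <B>) = {t}, so it goes in M[<S>, t] for t ∈ {t}.
None of these place a production in M[<S>, r].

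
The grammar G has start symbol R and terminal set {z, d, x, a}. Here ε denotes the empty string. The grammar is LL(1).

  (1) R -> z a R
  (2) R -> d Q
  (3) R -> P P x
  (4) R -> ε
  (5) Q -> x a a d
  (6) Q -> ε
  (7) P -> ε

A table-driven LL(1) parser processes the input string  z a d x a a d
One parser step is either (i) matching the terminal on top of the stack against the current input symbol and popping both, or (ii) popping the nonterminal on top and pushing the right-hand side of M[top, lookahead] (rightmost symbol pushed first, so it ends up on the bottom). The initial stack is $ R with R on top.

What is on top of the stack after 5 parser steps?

step 1: stack=$ R  input=z a d x a a d $  — expand R -> z a R
step 2: stack=$ R a z  input=z a d x a a d $  — match z
step 3: stack=$ R a  input=a d x a a d $  — match a
step 4: stack=$ R  input=d x a a d $  — expand R -> d Q
step 5: stack=$ Q d  input=d x a a d $  — match d
Stack after step 5: $ Q (top = Q).

Q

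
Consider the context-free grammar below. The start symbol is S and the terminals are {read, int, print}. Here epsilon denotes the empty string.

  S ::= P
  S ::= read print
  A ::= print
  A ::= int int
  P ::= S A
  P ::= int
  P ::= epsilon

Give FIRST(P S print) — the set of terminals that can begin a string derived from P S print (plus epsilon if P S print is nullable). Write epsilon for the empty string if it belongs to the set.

{int, print, read}

FIRST(A) = {int, print}
FIRST(S) = {epsilon, int, print, read}  (via P)
FIRST(P) = {epsilon, int, print, read}  (via S A)
FIRST(P S print): take FIRST of each symbol in turn, carrying on past any symbol whose FIRST contains epsilon; result {int, print, read}.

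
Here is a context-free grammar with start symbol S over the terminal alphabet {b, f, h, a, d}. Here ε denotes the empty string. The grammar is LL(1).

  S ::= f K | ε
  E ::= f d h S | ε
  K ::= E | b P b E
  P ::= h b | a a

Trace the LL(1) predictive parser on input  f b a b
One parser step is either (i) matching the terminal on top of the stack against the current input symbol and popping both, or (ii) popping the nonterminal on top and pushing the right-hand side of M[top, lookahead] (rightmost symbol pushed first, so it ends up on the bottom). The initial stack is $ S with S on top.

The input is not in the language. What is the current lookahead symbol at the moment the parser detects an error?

b

step 1: stack=$ S  input=f b a b $  — expand S ::= f K
step 2: stack=$ K f  input=f b a b $  — match f
step 3: stack=$ K  input=b a b $  — expand K ::= b P b E
step 4: stack=$ E b P b  input=b a b $  — match b
step 5: stack=$ E b P  input=a b $  — expand P ::= a a
step 6: stack=$ E b a a  input=a b $  — match a
step 7: stack=$ E b a  input=b $  — error: top is terminal a but lookahead is b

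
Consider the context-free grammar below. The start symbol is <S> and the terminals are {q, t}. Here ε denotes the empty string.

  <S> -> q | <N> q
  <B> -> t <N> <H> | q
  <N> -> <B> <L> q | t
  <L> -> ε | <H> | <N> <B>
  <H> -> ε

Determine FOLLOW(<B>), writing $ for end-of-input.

FIRST(<B>): from <B>->t <N> <H> we get {t}; from <B>->q we get {q}. So FIRST(<B>) = {q, t}.
FIRST(<H>): from <H>->ε we get {ε}. So FIRST(<H>) = {ε}.
FIRST(<N>): from <N>-><B> <L> q we get {q, t}; from <N>->t we get {t}. So FIRST(<N>) = {q, t}.
FIRST(<S>): from <S>->q we get {q}; from <S>-><N> q we get {q, t}. So FIRST(<S>) = {q, t}.
FIRST(<L>): from <L>->ε we get {ε}; from <L>-><H> we get {ε}; from <L>-><N> <B> we get {q, t}. So FIRST(<L>) = {ε, q, t}.
FOLLOW(<S>) includes $ since <S> is the start symbol.
FOLLOW(<S>): <S> appears on no right-hand side. Thus FOLLOW(<S>) = {$}.
FOLLOW(<L>): in <N>-><B> <L> q, <L> is followed by q with FIRST {q}. Thus FOLLOW(<L>) = {q}.
FOLLOW(<B>): in <N>-><B> <L> q, <B> is followed by <L> q with FIRST {q, t}; in <L>-><N> <B>, the suffix after <B> is empty, so FOLLOW(<B>) ⊇ FOLLOW(<L>) = {q}. Thus FOLLOW(<B>) = {q, t}.
FOLLOW(<N>): in <S>-><N> q, <N> is followed by q with FIRST {q}; in <B>->t <N> <H>, <N> is followed by <H> with FIRST {ε}; in <B>->t <N> <H>, the suffix after <N> is nullable, so FOLLOW(<N>) ⊇ FOLLOW(<B>) = {q, t}; in <L>-><N> <B>, <N> is followed by <B> with FIRST {q, t}. Thus FOLLOW(<N>) = {q, t}.
FOLLOW(<H>): in <B>->t <N> <H>, the suffix after <H> is empty, so FOLLOW(<H>) ⊇ FOLLOW(<B>) = {q, t}; in <L>-><H>, the suffix after <H> is empty, so FOLLOW(<H>) ⊇ FOLLOW(<L>) = {q}. Thus FOLLOW(<H>) = {q, t}.

{q, t}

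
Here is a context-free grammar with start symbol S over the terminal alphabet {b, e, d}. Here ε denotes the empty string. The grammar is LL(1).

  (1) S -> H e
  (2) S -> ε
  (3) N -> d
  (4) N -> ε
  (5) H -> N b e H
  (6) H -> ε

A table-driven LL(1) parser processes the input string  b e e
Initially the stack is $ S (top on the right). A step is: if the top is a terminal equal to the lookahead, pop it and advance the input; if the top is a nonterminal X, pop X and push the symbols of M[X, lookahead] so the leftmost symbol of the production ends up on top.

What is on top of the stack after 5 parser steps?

     Stack        Input    Action
  1  $ S          b e e $  expand S -> H e
  2  $ e H        b e e $  expand H -> N b e H
  3  $ e H e b N  b e e $  expand N -> ε
  4  $ e H e b    b e e $  match b
  5  $ e H e      e e $    match e
Stack after step 5: $ e H (top = H).

H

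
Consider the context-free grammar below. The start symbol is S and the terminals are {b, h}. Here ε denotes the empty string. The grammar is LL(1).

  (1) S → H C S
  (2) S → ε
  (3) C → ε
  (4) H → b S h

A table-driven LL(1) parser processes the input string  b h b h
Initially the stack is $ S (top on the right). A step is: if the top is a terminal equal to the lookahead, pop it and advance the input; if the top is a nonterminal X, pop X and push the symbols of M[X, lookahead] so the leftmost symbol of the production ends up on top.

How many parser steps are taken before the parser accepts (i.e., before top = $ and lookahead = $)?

13

step 1: stack=$ S  input=b h b h $  — expand S → H C S
step 2: stack=$ S C H  input=b h b h $  — expand H → b S h
step 3: stack=$ S C h S b  input=b h b h $  — match b
step 4: stack=$ S C h S  input=h b h $  — expand S → ε
step 5: stack=$ S C h  input=h b h $  — match h
step 6: stack=$ S C  input=b h $  — expand C → ε
step 7: stack=$ S  input=b h $  — expand S → H C S
step 8: stack=$ S C H  input=b h $  — expand H → b S h
step 9: stack=$ S C h S b  input=b h $  — match b
step 10: stack=$ S C h S  input=h $  — expand S → ε
step 11: stack=$ S C h  input=h $  — match h
step 12: stack=$ S C  input=$  — expand C → ε
step 13: stack=$ S  input=$  — expand S → ε
Accept reached after 13 steps.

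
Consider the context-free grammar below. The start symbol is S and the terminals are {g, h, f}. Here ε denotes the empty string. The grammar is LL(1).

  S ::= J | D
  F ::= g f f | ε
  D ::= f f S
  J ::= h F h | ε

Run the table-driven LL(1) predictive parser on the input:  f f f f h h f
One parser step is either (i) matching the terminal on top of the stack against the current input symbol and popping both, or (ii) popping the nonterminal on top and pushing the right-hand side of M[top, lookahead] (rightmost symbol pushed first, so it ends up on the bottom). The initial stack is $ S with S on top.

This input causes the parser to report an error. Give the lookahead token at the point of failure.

step 1: stack=$ S  input=f f f f h h f $  — expand S ::= D
step 2: stack=$ D  input=f f f f h h f $  — expand D ::= f f S
step 3: stack=$ S f f  input=f f f f h h f $  — match f
step 4: stack=$ S f  input=f f f h h f $  — match f
step 5: stack=$ S  input=f f h h f $  — expand S ::= D
step 6: stack=$ D  input=f f h h f $  — expand D ::= f f S
step 7: stack=$ S f f  input=f f h h f $  — match f
step 8: stack=$ S f  input=f h h f $  — match f
step 9: stack=$ S  input=h h f $  — expand S ::= J
step 10: stack=$ J  input=h h f $  — expand J ::= h F h
step 11: stack=$ h F h  input=h h f $  — match h
step 12: stack=$ h F  input=h f $  — expand F ::= ε
step 13: stack=$ h  input=h f $  — match h
step 14: stack=$  input=f $  — error: stack empty but input remains

f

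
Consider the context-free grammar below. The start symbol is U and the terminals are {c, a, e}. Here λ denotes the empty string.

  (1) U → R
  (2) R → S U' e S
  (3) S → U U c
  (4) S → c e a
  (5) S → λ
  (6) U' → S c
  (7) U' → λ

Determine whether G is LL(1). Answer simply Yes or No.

FIRST(U) = {c, e}
FIRST(R) = {c, e}
FIRST(S) = {λ, c, e}
FIRST(U') = {λ, c, e}
FOLLOW(U) = {$, c, e}
FOLLOW(R) = {$, c, e}
FOLLOW(S) = {$, c, e}
FOLLOW(U') = {e}
Cell M[S, c] receives both S → U U c and S → c e a and S → λ — the grammar is not LL(1).

No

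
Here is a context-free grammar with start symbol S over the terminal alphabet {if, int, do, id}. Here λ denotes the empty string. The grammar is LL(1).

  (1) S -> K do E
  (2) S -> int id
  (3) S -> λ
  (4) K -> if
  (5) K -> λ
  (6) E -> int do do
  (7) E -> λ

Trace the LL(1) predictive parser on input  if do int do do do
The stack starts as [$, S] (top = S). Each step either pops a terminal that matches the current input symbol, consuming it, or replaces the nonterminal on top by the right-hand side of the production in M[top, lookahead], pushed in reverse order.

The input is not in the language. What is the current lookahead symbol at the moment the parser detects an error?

step 1: stack=$ S  input=if do int do do do $  — expand S -> K do E
step 2: stack=$ E do K  input=if do int do do do $  — expand K -> if
step 3: stack=$ E do if  input=if do int do do do $  — match if
step 4: stack=$ E do  input=do int do do do $  — match do
step 5: stack=$ E  input=int do do do $  — expand E -> int do do
step 6: stack=$ do do int  input=int do do do $  — match int
step 7: stack=$ do do  input=do do do $  — match do
step 8: stack=$ do  input=do do $  — match do
step 9: stack=$  input=do $  — error: stack empty but input remains

do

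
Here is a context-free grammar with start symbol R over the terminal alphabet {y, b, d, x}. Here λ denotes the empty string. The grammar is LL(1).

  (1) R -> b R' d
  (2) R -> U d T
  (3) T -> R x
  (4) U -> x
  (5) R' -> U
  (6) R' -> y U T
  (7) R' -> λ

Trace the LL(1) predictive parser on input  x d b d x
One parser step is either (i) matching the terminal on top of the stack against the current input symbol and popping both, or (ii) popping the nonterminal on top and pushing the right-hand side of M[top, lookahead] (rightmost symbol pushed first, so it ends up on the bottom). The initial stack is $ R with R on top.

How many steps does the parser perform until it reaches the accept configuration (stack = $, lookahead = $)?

10

step 1: stack=$ R  input=x d b d x $  — expand R -> U d T
step 2: stack=$ T d U  input=x d b d x $  — expand U -> x
step 3: stack=$ T d x  input=x d b d x $  — match x
step 4: stack=$ T d  input=d b d x $  — match d
step 5: stack=$ T  input=b d x $  — expand T -> R x
step 6: stack=$ x R  input=b d x $  — expand R -> b R' d
step 7: stack=$ x d R' b  input=b d x $  — match b
step 8: stack=$ x d R'  input=d x $  — expand R' -> λ
step 9: stack=$ x d  input=d x $  — match d
step 10: stack=$ x  input=x $  — match x
Accept reached after 10 steps.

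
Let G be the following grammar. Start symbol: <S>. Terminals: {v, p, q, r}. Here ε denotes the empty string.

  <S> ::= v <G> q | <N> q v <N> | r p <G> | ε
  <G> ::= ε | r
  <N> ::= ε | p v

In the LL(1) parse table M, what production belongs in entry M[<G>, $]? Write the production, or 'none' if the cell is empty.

FIRST(<G>) = {ε, r}
FIRST(<N>) = {ε, p}
FIRST(<S>) = {ε, p, q, r, v}  (via <N> q v <N>)
FOLLOW(<S>) includes $ since <S> is the start symbol.
FOLLOW(<S>): <S> appears on no right-hand side. Thus FOLLOW(<S>) = {$}.
FOLLOW(<G>): in <S>::=v <G> q, <G> is followed by q with FIRST {q}; in <S>::=r p <G>, the suffix after <G> is empty, so FOLLOW(<G>) ⊇ FOLLOW(<S>) = {$}. Thus FOLLOW(<G>) = {$, q}.
For <G> ::= ε: FIRST(ε) = {ε}, so it goes in M[<G>, t] for t ∈ {}; since ε ∈ FIRST, also for every t ∈ FOLLOW(<G>) = {$, q}.
For <G> ::= r: FIRST(r) = {r}, so it goes in M[<G>, t] for t ∈ {r}.

<G> ::= ε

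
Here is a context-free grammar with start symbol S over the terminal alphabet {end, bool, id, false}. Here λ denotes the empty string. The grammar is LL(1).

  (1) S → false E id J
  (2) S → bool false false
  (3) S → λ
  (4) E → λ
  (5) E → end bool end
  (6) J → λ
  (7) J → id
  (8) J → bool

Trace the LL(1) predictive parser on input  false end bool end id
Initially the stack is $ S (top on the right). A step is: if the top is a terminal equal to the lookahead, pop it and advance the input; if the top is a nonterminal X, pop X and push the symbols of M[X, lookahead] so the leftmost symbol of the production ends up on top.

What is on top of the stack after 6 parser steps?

id

step 1: stack=$ S  input=false end bool end id $  — expand S → false E id J
step 2: stack=$ J id E false  input=false end bool end id $  — match false
step 3: stack=$ J id E  input=end bool end id $  — expand E → end bool end
step 4: stack=$ J id end bool end  input=end bool end id $  — match end
step 5: stack=$ J id end bool  input=bool end id $  — match bool
step 6: stack=$ J id end  input=end id $  — match end
Stack after step 6: $ J id (top = id).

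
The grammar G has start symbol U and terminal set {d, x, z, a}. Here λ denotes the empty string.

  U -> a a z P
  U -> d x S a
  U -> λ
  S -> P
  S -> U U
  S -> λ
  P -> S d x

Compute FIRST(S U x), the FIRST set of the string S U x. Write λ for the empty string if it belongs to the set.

{a, d, x}

FIRST(U): from U->a a z P we get {a}; from U->d x S a we get {d}; from U->λ we get {λ}. So FIRST(U) = {λ, a, d}.
FIRST(S): from S->P we get {a, d}; from S->U U we get {λ, a, d}; from S->λ we get {λ}. So FIRST(S) = {λ, a, d}.
FIRST(P): from P->S d x we get {a, d}. So FIRST(P) = {a, d}.
FIRST(S U x): take FIRST of each symbol in turn, carrying on past any symbol whose FIRST contains λ; result {a, d, x}.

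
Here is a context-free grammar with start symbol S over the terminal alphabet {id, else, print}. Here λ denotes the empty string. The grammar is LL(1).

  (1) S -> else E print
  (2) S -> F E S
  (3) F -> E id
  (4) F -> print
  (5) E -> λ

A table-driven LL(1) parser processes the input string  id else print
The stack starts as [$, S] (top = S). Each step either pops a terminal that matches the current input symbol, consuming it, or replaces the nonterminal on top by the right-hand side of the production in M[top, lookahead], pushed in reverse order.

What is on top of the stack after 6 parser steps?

else

     Stack       Input            Action
  1  $ S         id else print $  expand S -> F E S
  2  $ S E F     id else print $  expand F -> E id
  3  $ S E id E  id else print $  expand E -> λ
  4  $ S E id    id else print $  match id
  5  $ S E       else print $     expand E -> λ
  6  $ S         else print $     expand S -> else E print
Stack after step 6: $ print E else (top = else).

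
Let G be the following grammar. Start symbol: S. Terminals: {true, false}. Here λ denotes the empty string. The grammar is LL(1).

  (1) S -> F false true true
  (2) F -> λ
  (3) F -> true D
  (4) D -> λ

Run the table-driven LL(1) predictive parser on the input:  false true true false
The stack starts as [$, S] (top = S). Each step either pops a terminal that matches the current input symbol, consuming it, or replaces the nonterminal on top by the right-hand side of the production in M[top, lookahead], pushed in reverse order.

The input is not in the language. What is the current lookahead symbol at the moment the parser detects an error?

step 1: stack=$ S  input=false true true false $  — expand S -> F false true true
step 2: stack=$ true true false F  input=false true true false $  — expand F -> λ
step 3: stack=$ true true false  input=false true true false $  — match false
step 4: stack=$ true true  input=true true false $  — match true
step 5: stack=$ true  input=true false $  — match true
step 6: stack=$  input=false $  — error: stack empty but input remains

false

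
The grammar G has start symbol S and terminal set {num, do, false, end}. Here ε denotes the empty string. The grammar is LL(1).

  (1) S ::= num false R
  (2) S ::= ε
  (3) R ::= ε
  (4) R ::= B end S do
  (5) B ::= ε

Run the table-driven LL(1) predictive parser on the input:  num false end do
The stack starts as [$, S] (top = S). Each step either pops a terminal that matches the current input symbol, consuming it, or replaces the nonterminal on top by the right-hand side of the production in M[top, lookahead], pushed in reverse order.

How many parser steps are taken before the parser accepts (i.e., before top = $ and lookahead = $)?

step 1: stack=$ S  input=num false end do $  — expand S ::= num false R
step 2: stack=$ R false num  input=num false end do $  — match num
step 3: stack=$ R false  input=false end do $  — match false
step 4: stack=$ R  input=end do $  — expand R ::= B end S do
step 5: stack=$ do S end B  input=end do $  — expand B ::= ε
step 6: stack=$ do S end  input=end do $  — match end
step 7: stack=$ do S  input=do $  — expand S ::= ε
step 8: stack=$ do  input=do $  — match do
Accept reached after 8 steps.

8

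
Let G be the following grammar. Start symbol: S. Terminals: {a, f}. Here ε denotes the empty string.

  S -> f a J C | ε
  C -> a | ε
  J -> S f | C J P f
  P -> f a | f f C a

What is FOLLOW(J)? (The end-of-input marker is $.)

{$, a, f}

FIRST(S): from S->f a J C we get {f}; from S->ε we get {ε}. So FIRST(S) = {ε, f}.
FIRST(C): from C->a we get {a}; from C->ε we get {ε}. So FIRST(C) = {ε, a}.
FIRST(P): from P->f a we get {f}; from P->f f C a we get {f}. So FIRST(P) = {f}.
FIRST(J): from J->S f we get {f}; from J->C J P f we get {a, f}. So FIRST(J) = {a, f}.
FOLLOW(S) includes $ since S is the start symbol.
FOLLOW(S): in J->S f, S is followed by f with FIRST {f}. Thus FOLLOW(S) = {$, f}.
FOLLOW(C): in S->f a J C, the suffix after C is empty, so FOLLOW(C) ⊇ FOLLOW(S) = {$, f}; in J->C J P f, C is followed by J P f with FIRST {a, f}; in P->f f C a, C is followed by a with FIRST {a}. Thus FOLLOW(C) = {$, a, f}.
FOLLOW(J): in S->f a J C, J is followed by C with FIRST {ε, a}; in S->f a J C, the suffix after J is nullable, so FOLLOW(J) ⊇ FOLLOW(S) = {$, f}; in J->C J P f, J is followed by P f with FIRST {f}. Thus FOLLOW(J) = {$, a, f}.
FOLLOW(P): in J->C J P f, P is followed by f with FIRST {f}. Thus FOLLOW(P) = {f}.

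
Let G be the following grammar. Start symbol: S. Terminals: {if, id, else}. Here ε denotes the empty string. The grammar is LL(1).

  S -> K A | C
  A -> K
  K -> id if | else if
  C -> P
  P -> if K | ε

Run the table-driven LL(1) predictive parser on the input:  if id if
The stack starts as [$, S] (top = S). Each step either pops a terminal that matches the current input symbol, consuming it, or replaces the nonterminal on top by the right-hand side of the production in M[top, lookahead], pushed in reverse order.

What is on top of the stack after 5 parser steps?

id

step 1: stack=$ S  input=if id if $  — expand S -> C
step 2: stack=$ C  input=if id if $  — expand C -> P
step 3: stack=$ P  input=if id if $  — expand P -> if K
step 4: stack=$ K if  input=if id if $  — match if
step 5: stack=$ K  input=id if $  — expand K -> id if
Stack after step 5: $ if id (top = id).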